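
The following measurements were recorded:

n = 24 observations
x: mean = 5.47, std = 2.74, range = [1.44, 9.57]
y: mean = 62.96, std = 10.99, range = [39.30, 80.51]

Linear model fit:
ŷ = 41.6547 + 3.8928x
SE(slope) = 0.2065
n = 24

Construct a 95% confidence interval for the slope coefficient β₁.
The 95% CI for β₁ is (3.4645, 4.3211)

Confidence interval for the slope:

The 95% CI for β₁ is: β̂₁ ± t*(α/2, n-2) × SE(β̂₁)

Step 1: Find critical t-value
- Confidence level = 0.95
- Degrees of freedom = n - 2 = 24 - 2 = 22
- t*(α/2, 22) = 2.0739

Step 2: Calculate margin of error
Margin = 2.0739 × 0.2065 = 0.4283

Step 3: Construct interval
CI = 3.8928 ± 0.4283
CI = (3.4645, 4.3211)

Interpretation: each one-unit increase in x is associated with a change in mean y of between 3.4645 and 4.3211, with 95% confidence.
Since 0 is outside the interval, a two-sided test at α = 0.05 would reject H₀: β₁ = 0.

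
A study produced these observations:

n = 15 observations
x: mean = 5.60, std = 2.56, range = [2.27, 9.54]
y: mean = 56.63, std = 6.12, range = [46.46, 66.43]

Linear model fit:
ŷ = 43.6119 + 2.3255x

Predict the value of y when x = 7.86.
ŷ = 61.8903

Plug x = 7.86 into the fitted line:

ŷ = 43.6119 + 2.3255 × 7.86
ŷ = 43.6119 + 18.2784
ŷ = 61.8903

This is a point prediction; actual observations scatter around it by roughly the residual standard deviation.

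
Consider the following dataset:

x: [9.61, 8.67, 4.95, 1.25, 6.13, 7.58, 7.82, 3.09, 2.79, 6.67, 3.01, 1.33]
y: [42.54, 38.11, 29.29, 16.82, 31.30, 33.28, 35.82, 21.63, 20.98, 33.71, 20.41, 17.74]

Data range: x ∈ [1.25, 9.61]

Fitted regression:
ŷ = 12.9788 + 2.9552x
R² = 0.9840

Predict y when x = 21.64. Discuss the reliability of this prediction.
ŷ = 76.9293, but this is extrapolation (above the data range [1.25, 9.61]) and may be unreliable.

Prediction calculation:
ŷ = 12.9788 + 2.9552 × 21.64
ŷ = 76.9293

Reliability:
- Data range: x ∈ [1.25, 9.61]
- Prediction point: x = 21.64 is 12.03 units above the observed range → this is EXTRAPOLATION, not interpolation

Why that matters here:
- There are no observations near this x to validate the fitted line there
- The linear relationship may not hold outside the observed range

Report the number if required, but flag clearly that it is an extrapolation.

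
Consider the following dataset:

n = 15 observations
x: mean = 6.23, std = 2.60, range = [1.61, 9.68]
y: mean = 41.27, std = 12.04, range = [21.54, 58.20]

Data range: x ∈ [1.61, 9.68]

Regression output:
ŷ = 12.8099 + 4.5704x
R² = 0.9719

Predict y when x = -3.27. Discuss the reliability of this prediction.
ŷ = -2.1353 (extrapolation — x = -3.27 lies outside [1.61, 9.68], so reliability is low).

Prediction calculation:
ŷ = 12.8099 + 4.5704 × (-3.27)
ŷ = -2.1353

Reliability:
- Data range: x ∈ [1.61, 9.68]
- Prediction point: x = -3.27 is 4.88 units below the observed range → this is EXTRAPOLATION, not interpolation

Why that matters here:
- There are no observations near this x to validate the fitted line there
- The linear relationship may not hold outside the observed range

A defensible statement: 'if the linear trend continued to x = -3.27, y would be about -2.1353' — the premise is untested.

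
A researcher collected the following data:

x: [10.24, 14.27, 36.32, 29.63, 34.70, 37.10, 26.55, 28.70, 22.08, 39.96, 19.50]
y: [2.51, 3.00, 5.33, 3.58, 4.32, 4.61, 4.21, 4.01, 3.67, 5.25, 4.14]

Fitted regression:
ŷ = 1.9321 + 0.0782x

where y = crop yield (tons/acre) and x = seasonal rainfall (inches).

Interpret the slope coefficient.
On average, crop yield is about 0.0782 tons/acre higher for every extra inch of rainfall.

The slope coefficient β₁ = 0.0782 represents the marginal effect of rainfall on crop yield.

Interpretation:
- Rainfall up by 1 inch → predicted crop yield increases by 0.0782 tons/acre
- This is a linear approximation: the same per-unit change is assumed across the whole observed x range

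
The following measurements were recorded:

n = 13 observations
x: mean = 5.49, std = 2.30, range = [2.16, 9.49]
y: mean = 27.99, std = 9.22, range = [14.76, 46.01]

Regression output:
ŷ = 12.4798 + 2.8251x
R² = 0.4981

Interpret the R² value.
R² = 0.4981 means 49.81% of the variation in y is explained by the linear relationship with x. This indicates a moderate fit.

The coefficient of determination R² is the fraction of the total variation in y that the fitted line accounts for.

Here R² = 0.4981:
- Explained: 49.81% of the variation in y
- Unexplained (residual): 100% − 49.81% = 50.19%
- Rule of thumb (below 0.3 weak; 0.3 to below 0.7 moderate; 0.7 and above strong) → moderate

Calculation: R² = 1 − (SS_res / SS_tot), where SS_res is the sum of squared residuals and SS_tot the total sum of squares.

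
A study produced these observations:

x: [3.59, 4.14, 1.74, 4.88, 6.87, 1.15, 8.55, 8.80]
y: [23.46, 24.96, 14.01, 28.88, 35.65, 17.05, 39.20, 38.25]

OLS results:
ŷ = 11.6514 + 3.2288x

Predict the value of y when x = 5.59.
ŷ = 29.7004

Plug x = 5.59 into the fitted line:

ŷ = 11.6514 + 3.2288 × 5.59
ŷ = 11.6514 + 18.0490
ŷ = 29.7004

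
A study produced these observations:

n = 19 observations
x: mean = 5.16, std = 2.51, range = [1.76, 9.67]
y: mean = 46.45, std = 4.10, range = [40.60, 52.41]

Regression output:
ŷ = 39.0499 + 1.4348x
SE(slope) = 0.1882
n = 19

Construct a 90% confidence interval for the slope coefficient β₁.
The 90% CI for β₁ is (1.1074, 1.7622)

Confidence interval for the slope:

The 90% CI for β₁ is: β̂₁ ± t*(α/2, n-2) × SE(β̂₁)

Step 1: Find critical t-value
- Confidence level = 0.9
- Degrees of freedom = n - 2 = 19 - 2 = 17
- t*(α/2, 17) = 1.7396

Step 2: Calculate margin of error
Margin = 1.7396 × 0.1882 = 0.3274

Step 3: Construct interval
CI = 1.4348 ± 0.3274
CI = (1.1074, 1.7622)

Interpretation: intervals built this way capture the true β₁ in 90% of repeated samples; here the plausible range for the per-unit effect of x on y is 1.1074 to 1.7622.
Both endpoints are positive, so the data support a genuinely positive slope at this confidence level.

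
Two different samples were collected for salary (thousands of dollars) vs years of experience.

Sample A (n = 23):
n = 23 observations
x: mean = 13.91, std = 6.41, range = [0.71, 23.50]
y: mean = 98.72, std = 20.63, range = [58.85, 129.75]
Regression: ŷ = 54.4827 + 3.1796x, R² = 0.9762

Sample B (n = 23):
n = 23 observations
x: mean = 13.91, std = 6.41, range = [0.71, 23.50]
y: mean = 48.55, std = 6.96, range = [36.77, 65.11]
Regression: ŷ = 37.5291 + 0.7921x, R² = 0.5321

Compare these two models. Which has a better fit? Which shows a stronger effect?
Model A has the better fit (R² = 0.9762 vs 0.5321). Model A shows the stronger effect (|β₁| = 3.1796 vs 0.7921).

Model Comparison:

Which explains more variance? (R²)
- Model A: R² = 0.9762 → 97.62% of variance in salary explained
- Model B: R² = 0.5321 → 53.21% of variance in salary explained
- 0.9762 > 0.5321 → Model A has the better fit

Strength of effect — compare |β₁|:
- Model A: β₁ = 3.1796 → predicted salary rises 3.1796 thousand dollars per additional year of experience
- Model B: β₁ = 0.7921 → predicted salary rises 0.7921 thousand dollars per additional year of experience
- |3.1796| > |0.7921| → Model A shows the stronger marginal effect

Note: A steeper slope doesn't make a better model if the scatter around the line is large.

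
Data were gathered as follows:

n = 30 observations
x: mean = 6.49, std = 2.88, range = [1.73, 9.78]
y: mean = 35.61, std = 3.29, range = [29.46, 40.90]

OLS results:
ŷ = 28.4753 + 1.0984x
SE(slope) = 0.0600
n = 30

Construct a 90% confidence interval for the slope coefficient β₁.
The 90% CI for β₁ is (0.9963, 1.2005)

Confidence interval for the slope:

The 90% CI for β₁ is: β̂₁ ± t*(α/2, n-2) × SE(β̂₁)

Step 1: Find critical t-value
- Confidence level = 0.9
- Degrees of freedom = n - 2 = 30 - 2 = 28
- t*(α/2, 28) = 1.7011

Step 2: Calculate margin of error
Margin = 1.7011 × 0.0600 = 0.1021

Step 3: Construct interval
CI = 1.0984 ± 0.1021
CI = (0.9963, 1.2005)

Interpretation: We are 90% confident that the true slope β₁ lies between 0.9963 and 1.2005.
Both endpoints are positive, so the data support a genuinely positive slope at this confidence level.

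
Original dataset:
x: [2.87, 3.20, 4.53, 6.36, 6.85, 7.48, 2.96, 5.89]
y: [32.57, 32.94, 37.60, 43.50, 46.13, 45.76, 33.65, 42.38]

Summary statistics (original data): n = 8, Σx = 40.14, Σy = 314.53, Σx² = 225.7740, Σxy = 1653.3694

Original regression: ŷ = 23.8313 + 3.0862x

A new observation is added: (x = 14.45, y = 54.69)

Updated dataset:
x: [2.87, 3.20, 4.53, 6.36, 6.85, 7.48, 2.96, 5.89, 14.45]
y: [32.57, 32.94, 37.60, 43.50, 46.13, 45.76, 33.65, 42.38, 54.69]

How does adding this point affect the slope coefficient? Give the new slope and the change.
Adding the point moves β₁ from 3.0862 to 1.9729, i.e. it decreases by 1.1133 (-36.1%).

x = 14.45 lies well outside the original x-range [2.87, 7.48] (x̄ ≈ 5.02), so this observation has high leverage and can move the slope substantially.

Step 1: Update the sums with the new point (n goes from 8 to 9)
Σx  = 40.14 + 14.45 = 54.59
Σy  = 314.53 + 54.69 = 369.22
Σx² = 225.7740 + 14.45² = 225.7740 + 208.8025 = 434.5765
Σxy = 1653.3694 + 14.45×54.69 = 1653.3694 + 790.2705 = 2443.6399

Step 2: Recompute the slope with b₁ = (nΣxy − ΣxΣy) / (nΣx² − (Σx)²)
Numerator   = 9×2443.6399 − 54.59×369.22 = 21992.7591 − 20155.7198 = 1837.0393
Denominator = 9×434.5765 − 54.59² = 3911.1885 − 2980.0681 = 931.1204
b₁(new) = 1837.0393 / 931.1204 = 1.9729

(Same formula on the original sums: (8×1653.3694 − 40.14×314.53) / (8×225.7740 − 40.14²) = 601.7210 / 194.9724 = 3.0862, matching the given fit.)

Step 3: Change in slope
Δβ₁ = 1.9729 − 3.0862 = -1.1133
Relative change = -1.1133 / 3.0862 × 100% = -36.1%
→ the slope decreases when the point is added.

Because the point sits below the extension of the original line at a high-leverage x, it tilts the fit down.
In practice: investigate whether it comes from the same population as the rest of the sample.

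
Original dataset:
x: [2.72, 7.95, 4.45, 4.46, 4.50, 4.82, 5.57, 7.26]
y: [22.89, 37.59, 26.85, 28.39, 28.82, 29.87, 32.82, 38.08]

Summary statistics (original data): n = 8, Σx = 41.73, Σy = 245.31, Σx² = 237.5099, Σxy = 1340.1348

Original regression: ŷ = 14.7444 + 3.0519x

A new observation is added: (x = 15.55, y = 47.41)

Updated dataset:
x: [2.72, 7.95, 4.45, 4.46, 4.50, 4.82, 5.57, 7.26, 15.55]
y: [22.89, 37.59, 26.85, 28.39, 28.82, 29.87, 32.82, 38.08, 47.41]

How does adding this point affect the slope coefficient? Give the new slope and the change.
New slope β₁ = 1.8679 versus 3.0519 before: a change of -1.1840 (-38.8%).

The new point has HIGH LEVERAGE: x = 15.55 is far from the original mean x̄ = 41.73/8 ≈ 5.22 (original range [2.72, 7.95]).

Step 1: Update the sums with the new point (n goes from 8 to 9)
Σx  = 41.73 + 15.55 = 57.28
Σy  = 245.31 + 47.41 = 292.72
Σx² = 237.5099 + 15.55² = 237.5099 + 241.8025 = 479.3124
Σxy = 1340.1348 + 15.55×47.41 = 1340.1348 + 737.2255 = 2077.3603

Step 2: Recompute the slope with b₁ = (nΣxy − ΣxΣy) / (nΣx² − (Σx)²)
Numerator   = 9×2077.3603 − 57.28×292.72 = 18696.2427 − 16767.0016 = 1929.2411
Denominator = 9×479.3124 − 57.28² = 4313.8116 − 3280.9984 = 1032.8132
b₁(new) = 1929.2411 / 1032.8132 = 1.8679

(Same formula on the original sums: (8×1340.1348 − 41.73×245.31) / (8×237.5099 − 41.73²) = 484.2921 / 158.6863 = 3.0519, matching the given fit.)

Step 3: Change in slope
Δβ₁ = 1.8679 − 3.0519 = -1.1840
Relative change = -1.1840 / 3.0519 × 100% = -38.8%
→ the slope decreases when the point is added.

Because the point sits below the extension of the original line at a high-leverage x, it tilts the fit down.
In practice: investigate whether it comes from the same population as the rest of the sample; refit with and without it and report both if conclusions differ.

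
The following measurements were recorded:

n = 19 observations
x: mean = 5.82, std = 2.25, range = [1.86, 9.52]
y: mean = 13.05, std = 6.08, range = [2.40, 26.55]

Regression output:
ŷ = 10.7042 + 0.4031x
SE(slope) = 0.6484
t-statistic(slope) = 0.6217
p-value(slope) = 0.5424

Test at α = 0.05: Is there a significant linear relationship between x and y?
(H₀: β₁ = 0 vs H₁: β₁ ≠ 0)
p-value = 0.5424 ≥ α = 0.05, so we fail to reject H₀. The relationship is not significant.

Hypothesis test for the slope coefficient:

H₀: β₁ = 0 (no linear relationship)
H₁: β₁ ≠ 0 (linear relationship exists)

Test statistic: t = β̂₁ / SE(β̂₁) = 0.4031 / 0.6484 = 0.6217

p = 0.5424: how often a slope estimate this far from 0 (in SE units) would arise by chance if β₁ were truly 0.

Decision rule: reject H₀ if p-value < α.
p-value = 0.5424 ≥ α = 0.05 → fail to reject H₀.

Conclusion: the linear association between x and y is not significant at the 5% level.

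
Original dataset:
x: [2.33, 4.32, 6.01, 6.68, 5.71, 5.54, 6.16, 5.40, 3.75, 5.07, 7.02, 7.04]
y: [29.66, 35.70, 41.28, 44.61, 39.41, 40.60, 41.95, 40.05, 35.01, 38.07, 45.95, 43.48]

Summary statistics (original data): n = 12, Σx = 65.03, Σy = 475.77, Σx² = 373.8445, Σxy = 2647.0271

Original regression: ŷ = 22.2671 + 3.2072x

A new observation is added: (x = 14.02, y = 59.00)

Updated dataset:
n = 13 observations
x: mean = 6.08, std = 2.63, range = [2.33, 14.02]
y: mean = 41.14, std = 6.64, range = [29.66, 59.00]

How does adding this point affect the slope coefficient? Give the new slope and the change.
Adding the point moves β₁ from 3.2072 to 2.4788, i.e. it decreases by 0.7284 (-22.7%).

x = 14.02 lies well outside the original x-range [2.33, 7.04] (x̄ ≈ 5.42), so this observation has high leverage and can move the slope substantially.

Step 1: Update the sums with the new point (n goes from 12 to 13)
Σx  = 65.03 + 14.02 = 79.05
Σy  = 475.77 + 59.00 = 534.77
Σx² = 373.8445 + 14.02² = 373.8445 + 196.5604 = 570.4049
Σxy = 2647.0271 + 14.02×59.00 = 2647.0271 + 827.1800 = 3474.2071

Step 2: Recompute the slope with b₁ = (nΣxy − ΣxΣy) / (nΣx² − (Σx)²)
Numerator   = 13×3474.2071 − 79.05×534.77 = 45164.6923 − 42273.5685 = 2891.1238
Denominator = 13×570.4049 − 79.05² = 7415.2637 − 6248.9025 = 1166.3612
b₁(new) = 2891.1238 / 1166.3612 = 2.4788

(Same formula on the original sums: (12×2647.0271 − 65.03×475.77) / (12×373.8445 − 65.03²) = 825.0021 / 257.2331 = 3.2072, matching the given fit.)

Step 3: Change in slope
Δβ₁ = 2.4788 − 3.2072 = -0.7284
Relative change = -0.7284 / 3.2072 × 100% = -22.7%
→ the slope decreases when the point is added.

A high-leverage point only changes the slope if it is off the original line; here y = 59.00 is below the original trend, so the slope decreases.
In practice: refit with and without it and report both if conclusions differ.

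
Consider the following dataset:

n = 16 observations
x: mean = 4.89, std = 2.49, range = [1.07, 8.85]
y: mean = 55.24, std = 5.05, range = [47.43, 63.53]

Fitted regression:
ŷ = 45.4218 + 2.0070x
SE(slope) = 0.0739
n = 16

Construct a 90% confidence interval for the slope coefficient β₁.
The 90% CI for β₁ is (1.8768, 2.1372)

Confidence interval for the slope:

The 90% CI for β₁ is: β̂₁ ± t*(α/2, n-2) × SE(β̂₁)

Step 1: Find critical t-value
- Confidence level = 0.9
- Degrees of freedom = n - 2 = 16 - 2 = 14
- t*(α/2, 14) = 1.7613

Step 2: Calculate margin of error
Margin = 1.7613 × 0.0739 = 0.1302

Step 3: Construct interval
CI = 2.0070 ± 0.1302
CI = (1.8768, 2.1372)

Interpretation: each one-unit increase in x is associated with a change in mean y of between 1.8768 and 2.1372, with 90% confidence.
Since 0 is outside the interval, a two-sided test at α = 0.10 would reject H₀: β₁ = 0.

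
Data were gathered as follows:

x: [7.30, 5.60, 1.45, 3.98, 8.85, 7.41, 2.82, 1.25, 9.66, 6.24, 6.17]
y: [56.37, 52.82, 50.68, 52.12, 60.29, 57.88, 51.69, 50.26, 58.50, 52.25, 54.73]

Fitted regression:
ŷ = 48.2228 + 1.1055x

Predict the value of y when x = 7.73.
ŷ = 56.7683

To predict y for x = 7.73, substitute into the regression equation:

ŷ = 48.2228 + 1.1055 × 7.73
ŷ = 48.2228 + 8.5455
ŷ = 56.7683

This is a point prediction; actual observations scatter around it by roughly the residual standard deviation.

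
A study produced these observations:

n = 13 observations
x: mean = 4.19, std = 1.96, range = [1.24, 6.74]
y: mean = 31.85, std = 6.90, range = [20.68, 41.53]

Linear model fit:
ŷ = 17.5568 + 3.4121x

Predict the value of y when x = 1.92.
ŷ = 24.1080

x = 1.92 lies inside the observed range [1.24, 6.74], so the fitted equation applies directly:

ŷ = 17.5568 + 3.4121 × 1.92
ŷ = 17.5568 + 6.5512
ŷ = 24.1080

This is the fitted mean response at that x — an individual observation would come with a wider prediction interval.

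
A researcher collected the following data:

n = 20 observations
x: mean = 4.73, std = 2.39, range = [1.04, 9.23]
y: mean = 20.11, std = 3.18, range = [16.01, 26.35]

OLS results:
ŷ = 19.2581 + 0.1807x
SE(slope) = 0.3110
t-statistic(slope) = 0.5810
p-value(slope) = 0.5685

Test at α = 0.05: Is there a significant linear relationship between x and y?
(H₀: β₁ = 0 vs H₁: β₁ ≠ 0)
p-value = 0.5685 ≥ α = 0.05, so we fail to reject H₀. The relationship is not significant.

Hypothesis test for the slope coefficient:

H₀: β₁ = 0 (no linear relationship)
H₁: β₁ ≠ 0 (linear relationship exists)

Test statistic: t = β̂₁ / SE(β̂₁) = 0.1807 / 0.3110 = 0.5810

The p-value (0.5685) is the probability, under H₀, of a t-statistic at least as extreme as |t| = 0.5810 (two-sided, df = n − 2 = 18).

Decision rule: reject H₀ if p-value < α.
p-value = 0.5685 ≥ α = 0.05 → fail to reject H₀.

There is not sufficient evidence at the 5% significance level to conclude that a linear relationship exists between x and y.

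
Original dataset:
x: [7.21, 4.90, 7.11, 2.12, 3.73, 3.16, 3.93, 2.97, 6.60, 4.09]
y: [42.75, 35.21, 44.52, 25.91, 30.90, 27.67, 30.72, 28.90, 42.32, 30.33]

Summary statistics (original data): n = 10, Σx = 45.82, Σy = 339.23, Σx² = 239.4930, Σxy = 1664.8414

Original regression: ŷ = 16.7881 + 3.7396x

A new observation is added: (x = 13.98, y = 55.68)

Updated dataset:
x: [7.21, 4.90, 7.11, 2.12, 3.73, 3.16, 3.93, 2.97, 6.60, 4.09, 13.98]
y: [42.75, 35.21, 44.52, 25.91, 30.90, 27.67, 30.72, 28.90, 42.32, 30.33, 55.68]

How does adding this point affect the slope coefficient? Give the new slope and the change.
New slope β₁ = 2.6983 versus 3.7396 before: a change of -1.0413 (-27.8%).

x = 13.98 lies well outside the original x-range [2.12, 7.21] (x̄ ≈ 4.58), so this observation has high leverage and can move the slope substantially.

Step 1: Update the sums with the new point (n goes from 10 to 11)
Σx  = 45.82 + 13.98 = 59.80
Σy  = 339.23 + 55.68 = 394.91
Σx² = 239.4930 + 13.98² = 239.4930 + 195.4404 = 434.9334
Σxy = 1664.8414 + 13.98×55.68 = 1664.8414 + 778.4064 = 2443.2478

Step 2: Recompute the slope with b₁ = (nΣxy − ΣxΣy) / (nΣx² − (Σx)²)
Numerator   = 11×2443.2478 − 59.80×394.91 = 26875.7258 − 23615.6180 = 3260.1078
Denominator = 11×434.9334 − 59.80² = 4784.2674 − 3576.0400 = 1208.2274
b₁(new) = 3260.1078 / 1208.2274 = 2.6983

(Same formula on the original sums: (10×1664.8414 − 45.82×339.23) / (10×239.4930 − 45.82²) = 1104.8954 / 295.4576 = 3.7396, matching the given fit.)

Step 3: Change in slope
Δβ₁ = 2.6983 − 3.7396 = -1.0413
Relative change = -1.0413 / 3.7396 × 100% = -27.8%
→ the slope decreases when the point is added.

A high-leverage point only changes the slope if it is off the original line; here y = 55.68 is below the original trend, so the slope decreases.
In practice: check such a point for data-entry or measurement error.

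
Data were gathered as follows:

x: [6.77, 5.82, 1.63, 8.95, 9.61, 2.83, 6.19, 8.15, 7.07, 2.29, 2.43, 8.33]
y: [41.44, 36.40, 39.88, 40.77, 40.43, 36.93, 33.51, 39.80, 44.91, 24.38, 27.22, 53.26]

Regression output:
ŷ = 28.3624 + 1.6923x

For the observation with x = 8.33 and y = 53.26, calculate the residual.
Residual = 10.8007

The residual is the difference between the actual value and the predicted value:

Residual = y - ŷ

Step 1: Calculate predicted value
ŷ = 28.3624 + 1.6923 × 8.33
ŷ = 42.4593

Step 2: Calculate residual
Residual = 53.26 - 42.4593
Residual = 10.8007

The residual is positive, so the observed y = 53.26 sits above the regression line (the line underestimates it by 10.8007).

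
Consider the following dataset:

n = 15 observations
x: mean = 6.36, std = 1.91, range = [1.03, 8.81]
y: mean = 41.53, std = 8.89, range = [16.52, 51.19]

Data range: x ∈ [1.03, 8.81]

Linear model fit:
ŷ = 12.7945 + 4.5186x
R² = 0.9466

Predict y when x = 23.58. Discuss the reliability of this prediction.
ŷ = 119.3431 (extrapolation — x = 23.58 lies outside [1.03, 8.81], so reliability is low).

Prediction calculation:
ŷ = 12.7945 + 4.5186 × 23.58
ŷ = 119.3431

Reliability:
- Data range: x ∈ [1.03, 8.81]
- Prediction point: x = 23.58 is 14.77 units above the observed range → this is EXTRAPOLATION, not interpolation

Why that matters here:
- The standard error of prediction grows with (x − x̄)², and x = 23.58 is far from x̄ = 6.36
- There are no observations near this x to validate the fitted line there

The R² = 0.9466 only validates the fit within [1.03, 8.81]; treat ŷ = 119.3431 with caution.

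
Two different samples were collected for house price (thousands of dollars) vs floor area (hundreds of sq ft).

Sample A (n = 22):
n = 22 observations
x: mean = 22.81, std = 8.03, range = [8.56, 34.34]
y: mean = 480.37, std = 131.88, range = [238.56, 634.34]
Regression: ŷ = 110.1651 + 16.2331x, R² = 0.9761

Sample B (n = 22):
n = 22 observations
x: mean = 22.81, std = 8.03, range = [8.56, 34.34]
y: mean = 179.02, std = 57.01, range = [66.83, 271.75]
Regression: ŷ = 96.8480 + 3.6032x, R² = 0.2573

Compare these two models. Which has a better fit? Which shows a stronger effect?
Model A has the better fit (R² = 0.9761 vs 0.2573). Model A shows the stronger effect (|β₁| = 16.2331 vs 3.6032).

Model Comparison:

Goodness of fit (R²):
- Model A: R² = 0.9761 → 97.61% of variance in house price explained
- Model B: R² = 0.2573 → 25.73% of variance in house price explained
- 0.9761 > 0.2573 → Model A has the better fit

Effect size (slope magnitude):
- Model A: β₁ = 16.2331 → predicted house price rises 16.2331 thousand dollars per additional hundred sq ft of floor area
- Model B: β₁ = 3.6032 → predicted house price rises 3.6032 thousand dollars per additional hundred sq ft of floor area
- |16.2331| > |3.6032| → Model A shows the stronger marginal effect

Note: A steeper slope doesn't make a better model if the scatter around the line is large.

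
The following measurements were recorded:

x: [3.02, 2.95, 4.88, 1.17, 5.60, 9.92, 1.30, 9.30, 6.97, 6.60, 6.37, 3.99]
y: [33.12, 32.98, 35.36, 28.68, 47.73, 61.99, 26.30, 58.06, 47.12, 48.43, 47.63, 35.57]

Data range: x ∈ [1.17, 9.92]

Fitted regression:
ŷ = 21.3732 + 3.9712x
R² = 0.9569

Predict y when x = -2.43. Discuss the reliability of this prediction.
The equation gives ŷ = 11.7232; however x = -2.43 is 3.60 units below the observed range, so this extrapolated value should not be trusted.

Prediction calculation:
ŷ = 21.3732 + 3.9712 × (-2.43)
ŷ = 11.7232

Reliability:
- Data range: x ∈ [1.17, 9.92]
- Prediction point: x = -2.43 is 3.60 units below the observed range → this is EXTRAPOLATION, not interpolation

Why that matters here:
- Real relationships often flatten, saturate, or turn nonlinear at extremes
- The standard error of prediction grows with (x − x̄)², and x = -2.43 is far from x̄ = 5.17
- R² describes fit only over the sampled x values; it says nothing about behaviour beyond them

The R² = 0.9569 only validates the fit within [1.17, 9.92]; treat ŷ = 11.7232 with caution.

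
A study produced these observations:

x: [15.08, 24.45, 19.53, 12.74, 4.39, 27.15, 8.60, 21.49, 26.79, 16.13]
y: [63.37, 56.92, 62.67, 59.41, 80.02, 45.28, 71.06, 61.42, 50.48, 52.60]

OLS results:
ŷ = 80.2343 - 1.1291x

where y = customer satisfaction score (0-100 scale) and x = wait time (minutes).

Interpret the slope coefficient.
For each additional minute of wait time, predicted satisfaction score decreases by approximately 1.1291 points.

β₁ = -1.1291 is the change in predicted satisfaction score (points) per additional minute of wait time.

Interpretation:
- Wait time up by 1 minute → predicted satisfaction score decreases by 1.1291 points
- This is a linear approximation: the same per-unit change is assumed across the whole observed x range

(β₀ = 80.2343 is the fitted value at x = 0 and is not part of the slope interpretation.)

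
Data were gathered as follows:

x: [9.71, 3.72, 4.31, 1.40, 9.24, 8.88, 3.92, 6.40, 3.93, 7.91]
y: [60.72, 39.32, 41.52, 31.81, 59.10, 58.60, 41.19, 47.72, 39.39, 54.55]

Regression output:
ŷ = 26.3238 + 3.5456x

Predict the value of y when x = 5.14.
ŷ = 44.5482

Plug x = 5.14 into the fitted line:

ŷ = 26.3238 + 3.5456 × 5.14
ŷ = 26.3238 + 18.2244
ŷ = 44.5482

This is the fitted mean response at that x — an individual observation would come with a wider prediction interval.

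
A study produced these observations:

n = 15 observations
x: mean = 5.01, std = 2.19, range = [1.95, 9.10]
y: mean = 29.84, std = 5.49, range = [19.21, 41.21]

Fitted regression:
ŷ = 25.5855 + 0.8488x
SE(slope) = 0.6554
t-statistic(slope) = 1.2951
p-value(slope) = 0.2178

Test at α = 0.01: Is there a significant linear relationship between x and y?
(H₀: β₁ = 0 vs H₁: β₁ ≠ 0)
Fail to reject H₀: p-value = 0.2178 ≥ α = 0.01. The linear relationship is not significant at the 1% level.

Hypothesis test for the slope coefficient:

H₀: β₁ = 0 (no linear relationship)
H₁: β₁ ≠ 0 (linear relationship exists)

Test statistic: t = β̂₁ / SE(β̂₁) = 0.8488 / 0.6554 = 1.2951

The p-value (0.2178) is the probability, under H₀, of a t-statistic at least as extreme as |t| = 1.2951 (two-sided, df = n − 2 = 13).

Decision rule: reject H₀ if p-value < α.
p-value = 0.2178 ≥ α = 0.01 → fail to reject H₀.

Conclusion: the linear association between x and y is not significant at the 1% level.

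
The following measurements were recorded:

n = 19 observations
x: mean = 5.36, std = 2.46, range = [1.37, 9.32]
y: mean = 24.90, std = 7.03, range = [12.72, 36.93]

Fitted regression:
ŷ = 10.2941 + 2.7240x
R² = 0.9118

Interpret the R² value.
About 91.18% of the variability in y is accounted for by the regression on x (R² = 0.9118) — a strong linear fit.

R² = 1 − SS_res/SS_tot compares the residual scatter to the total scatter of y about its mean.

Here R² = 0.9118:
- Explained: 91.18% of the variation in y
- Unexplained (residual): 100% − 91.18% = 8.82%
- Rule of thumb (below 0.3 weak; 0.3 to below 0.7 moderate; 0.7 and above strong) → strong

Note: R² never decreases when predictors are added, so it should not be used alone to compare models of different size.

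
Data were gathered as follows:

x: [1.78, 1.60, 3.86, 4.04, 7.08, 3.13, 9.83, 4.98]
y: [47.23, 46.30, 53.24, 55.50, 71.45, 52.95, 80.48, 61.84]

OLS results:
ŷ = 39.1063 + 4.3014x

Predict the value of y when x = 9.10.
ŷ = 78.2490

x = 9.10 lies inside the observed range [1.60, 9.83], so the fitted equation applies directly:

ŷ = 39.1063 + 4.3014 × 9.10
ŷ = 39.1063 + 39.1427
ŷ = 78.2490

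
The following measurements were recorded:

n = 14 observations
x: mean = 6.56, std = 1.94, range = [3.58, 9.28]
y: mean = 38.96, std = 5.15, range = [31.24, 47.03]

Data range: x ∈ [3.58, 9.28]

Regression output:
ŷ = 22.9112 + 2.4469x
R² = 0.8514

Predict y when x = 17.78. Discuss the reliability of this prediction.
The equation gives ŷ = 66.4171; however x = 17.78 is 8.50 units above the observed range, so this extrapolated value should not be trusted.

Prediction calculation:
ŷ = 22.9112 + 2.4469 × 17.78
ŷ = 66.4171

Reliability:
- Data range: x ∈ [3.58, 9.28]
- Prediction point: x = 17.78 is 8.50 units above the observed range → this is EXTRAPOLATION, not interpolation

Why that matters here:
- R² describes fit only over the sampled x values; it says nothing about behaviour beyond them
- Real relationships often flatten, saturate, or turn nonlinear at extremes

The R² = 0.8514 only validates the fit within [3.58, 9.28]; treat ŷ = 66.4171 with caution.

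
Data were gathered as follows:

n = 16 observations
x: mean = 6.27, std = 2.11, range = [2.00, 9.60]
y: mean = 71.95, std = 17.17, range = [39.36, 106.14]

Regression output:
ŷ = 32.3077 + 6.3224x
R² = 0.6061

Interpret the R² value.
R² = 0.6061 means 60.61% of the variation in y is explained by the linear relationship with x. This indicates a moderate fit.

R² = 1 − SS_res/SS_tot compares the residual scatter to the total scatter of y about its mean.

Here R² = 0.6061:
- Explained: 60.61% of the variation in y
- Unexplained (residual): 100% − 60.61% = 39.39%
- Rule of thumb (below 0.3 weak; 0.3 to below 0.7 moderate; 0.7 and above strong) → moderate

Calculation: R² = 1 − (SS_res / SS_tot), where SS_res is the sum of squared residuals and SS_tot the total sum of squares.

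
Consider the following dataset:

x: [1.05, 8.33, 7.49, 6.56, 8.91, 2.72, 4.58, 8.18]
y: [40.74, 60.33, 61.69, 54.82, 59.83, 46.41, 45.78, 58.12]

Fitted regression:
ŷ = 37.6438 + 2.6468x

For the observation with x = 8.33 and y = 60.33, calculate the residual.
Residual = 0.6384

The residual is the difference between the actual value and the predicted value:

Residual = y - ŷ

Step 1: Calculate predicted value
ŷ = 37.6438 + 2.6468 × 8.33
ŷ = 59.6916

Step 2: Calculate residual
Residual = 60.33 - 59.6916
Residual = 0.6384

Sign check: y > ŷ, so the point is above the line and the fit underestimates here.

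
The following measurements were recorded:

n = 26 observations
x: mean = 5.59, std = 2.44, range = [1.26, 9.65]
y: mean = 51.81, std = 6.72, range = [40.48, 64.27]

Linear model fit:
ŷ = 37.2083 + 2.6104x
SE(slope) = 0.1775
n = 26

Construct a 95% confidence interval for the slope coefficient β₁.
The 95% CI for β₁ is (2.2441, 2.9767)

Confidence interval for the slope:

The 95% CI for β₁ is: β̂₁ ± t*(α/2, n-2) × SE(β̂₁)

Step 1: Find critical t-value
- Confidence level = 0.95
- Degrees of freedom = n - 2 = 26 - 2 = 24
- t*(α/2, 24) = 2.0639

Step 2: Calculate margin of error
Margin = 2.0639 × 0.1775 = 0.3663

Step 3: Construct interval
CI = 2.6104 ± 0.3663
CI = (2.2441, 2.9767)

Interpretation: each one-unit increase in x is associated with a change in mean y of between 2.2441 and 2.9767, with 95% confidence.
The interval does not include 0, suggesting a significant linear relationship.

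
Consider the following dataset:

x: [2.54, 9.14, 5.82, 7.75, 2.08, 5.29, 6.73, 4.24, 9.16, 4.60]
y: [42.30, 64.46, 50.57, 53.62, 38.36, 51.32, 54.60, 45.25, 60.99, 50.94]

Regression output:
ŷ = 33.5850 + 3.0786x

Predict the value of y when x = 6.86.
ŷ = 54.7042

Plug x = 6.86 into the fitted line:

ŷ = 33.5850 + 3.0786 × 6.86
ŷ = 33.5850 + 21.1192
ŷ = 54.7042

This is the fitted mean response at that x — an individual observation would come with a wider prediction interval.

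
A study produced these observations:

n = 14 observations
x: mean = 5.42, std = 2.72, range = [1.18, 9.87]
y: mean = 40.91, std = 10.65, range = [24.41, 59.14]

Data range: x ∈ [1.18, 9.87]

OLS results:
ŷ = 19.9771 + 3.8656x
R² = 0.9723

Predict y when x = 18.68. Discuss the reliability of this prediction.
ŷ = 92.1865, but this is extrapolation (above the data range [1.18, 9.87]) and may be unreliable.

Prediction calculation:
ŷ = 19.9771 + 3.8656 × 18.68
ŷ = 92.1865

Reliability:
- Data range: x ∈ [1.18, 9.87]
- Prediction point: x = 18.68 is 8.81 units above the observed range → this is EXTRAPOLATION, not interpolation

Why that matters here:
- The linear relationship may not hold outside the observed range
- The standard error of prediction grows with (x − x̄)², and x = 18.68 is far from x̄ = 5.42
- There are no observations near this x to validate the fitted line there

The R² = 0.9723 only validates the fit within [1.18, 9.87]; treat ŷ = 92.1865 with caution.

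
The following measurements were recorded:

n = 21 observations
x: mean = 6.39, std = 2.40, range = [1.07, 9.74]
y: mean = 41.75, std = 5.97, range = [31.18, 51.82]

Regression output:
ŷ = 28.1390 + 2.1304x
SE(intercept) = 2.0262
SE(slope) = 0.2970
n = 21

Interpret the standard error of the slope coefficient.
SE(β̂₁) = 0.2970 is the estimated standard deviation of the slope estimate across repeated samples; relative to β̂₁ = 2.1304 that is 13.9%, a precise estimate.

SE(β̂₁) = s / √Sxx, where s is the residual standard deviation and Sxx = Σ(x − x̄)². It is the yardstick for how far β̂₁ = 2.1304 could plausibly be from the true slope.

Relative precision:
- SE / |β̂₁| = 0.2970 / 2.1304 = 13.9%
- Rule of thumb (under 20%: precise; 20% to under 50%: moderately precise; 50% or more: imprecise) → precise

Link to interval estimation: a confidence interval for β₁ is β̂₁ ± t* × 0.2970, so SE sets the half-width per unit of t*.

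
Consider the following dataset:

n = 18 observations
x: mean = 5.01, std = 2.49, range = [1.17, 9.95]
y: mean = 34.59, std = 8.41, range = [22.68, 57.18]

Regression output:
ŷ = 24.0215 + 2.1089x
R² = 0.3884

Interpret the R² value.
R² = 0.3884 means 38.84% of the variation in y is explained by the linear relationship with x. This indicates a moderate fit.

The coefficient of determination R² is the fraction of the total variation in y that the fitted line accounts for.

Here R² = 0.3884:
- Explained: 38.84% of the variation in y
- Unexplained (residual): 100% − 38.84% = 61.16%
- Rule of thumb (below 0.3 weak; 0.3 to below 0.7 moderate; 0.7 and above strong) → moderate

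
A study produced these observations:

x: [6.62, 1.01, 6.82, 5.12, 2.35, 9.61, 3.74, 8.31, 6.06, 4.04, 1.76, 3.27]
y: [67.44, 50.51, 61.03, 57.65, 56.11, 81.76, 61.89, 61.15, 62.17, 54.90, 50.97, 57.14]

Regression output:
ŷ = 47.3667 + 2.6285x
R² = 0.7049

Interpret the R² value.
R² = 0.7049 means 70.49% of the variation in y is explained by the linear relationship with x. This indicates a strong fit.

R² = 1 − SS_res/SS_tot compares the residual scatter to the total scatter of y about its mean.

Here R² = 0.7049:
- Explained: 70.49% of the variation in y
- Unexplained (residual): 100% − 70.49% = 29.51%
- Rule of thumb (below 0.3 weak; 0.3 to below 0.7 moderate; 0.7 and above strong) → strong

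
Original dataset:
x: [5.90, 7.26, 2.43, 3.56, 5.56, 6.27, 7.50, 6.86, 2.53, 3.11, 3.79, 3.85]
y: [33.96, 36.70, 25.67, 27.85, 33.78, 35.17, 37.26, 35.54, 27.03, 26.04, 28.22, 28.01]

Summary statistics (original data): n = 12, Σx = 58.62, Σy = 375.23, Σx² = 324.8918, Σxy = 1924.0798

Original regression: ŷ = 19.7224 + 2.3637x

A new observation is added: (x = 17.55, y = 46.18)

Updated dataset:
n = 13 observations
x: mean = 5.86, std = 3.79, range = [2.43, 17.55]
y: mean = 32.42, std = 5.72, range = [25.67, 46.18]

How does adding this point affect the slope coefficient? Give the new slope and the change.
The slope changes from 2.3637 to 1.4223 (change of -0.9414, or -39.8%).

x = 17.55 lies well outside the original x-range [2.43, 7.50] (x̄ ≈ 4.89), so this observation has high leverage and can move the slope substantially.

Step 1: Update the sums with the new point (n goes from 12 to 13)
Σx  = 58.62 + 17.55 = 76.17
Σy  = 375.23 + 46.18 = 421.41
Σx² = 324.8918 + 17.55² = 324.8918 + 308.0025 = 632.8943
Σxy = 1924.0798 + 17.55×46.18 = 1924.0798 + 810.4590 = 2734.5388

Step 2: Recompute the slope with b₁ = (nΣxy − ΣxΣy) / (nΣx² − (Σx)²)
Numerator   = 13×2734.5388 − 76.17×421.41 = 35549.0044 − 32098.7997 = 3450.2047
Denominator = 13×632.8943 − 76.17² = 8227.6259 − 5801.8689 = 2425.7570
b₁(new) = 3450.2047 / 2425.7570 = 1.4223

(Same formula on the original sums: (12×1924.0798 − 58.62×375.23) / (12×324.8918 − 58.62²) = 1092.9750 / 462.3972 = 2.3637, matching the given fit.)

Step 3: Change in slope
Δβ₁ = 1.4223 − 2.3637 = -0.9414
Relative change = -0.9414 / 2.3637 × 100% = -39.8%
→ the slope decreases when the point is added.

A high-leverage point only changes the slope if it is off the original line; here y = 46.18 is below the original trend, so the slope decreases.
In practice: investigate whether it comes from the same population as the rest of the sample.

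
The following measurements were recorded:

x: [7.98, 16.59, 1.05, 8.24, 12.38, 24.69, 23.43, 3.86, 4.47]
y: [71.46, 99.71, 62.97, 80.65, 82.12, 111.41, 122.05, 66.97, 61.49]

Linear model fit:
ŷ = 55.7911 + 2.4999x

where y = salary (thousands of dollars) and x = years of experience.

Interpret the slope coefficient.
An increase of one year in experience is associated with a 2.4999 thousand dollars increase in predicted salary.

The slope β₁ = 2.4999 gives the rate at which the fitted salary changes with experience.

Interpretation:
- Experience up by 1 year → predicted salary increases by 2.4999 thousand dollars
- The effect is assumed constant over the observed range of x (linearity)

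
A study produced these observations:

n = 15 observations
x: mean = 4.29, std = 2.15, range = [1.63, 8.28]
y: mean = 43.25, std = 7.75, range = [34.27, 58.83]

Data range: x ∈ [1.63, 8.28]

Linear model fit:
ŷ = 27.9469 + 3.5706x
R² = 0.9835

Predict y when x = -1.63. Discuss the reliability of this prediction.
ŷ = 22.1268, but this is extrapolation (below the data range [1.63, 8.28]) and may be unreliable.

Prediction calculation:
ŷ = 27.9469 + 3.5706 × (-1.63)
ŷ = 22.1268

Reliability:
- Data range: x ∈ [1.63, 8.28]
- Prediction point: x = -1.63 is 3.26 units below the observed range → this is EXTRAPOLATION, not interpolation

Why that matters here:
- The linear relationship may not hold outside the observed range
- The standard error of prediction grows with (x − x̄)², and x = -1.63 is far from x̄ = 4.29
- There are no observations near this x to validate the fitted line there

A defensible statement: 'if the linear trend continued to x = -1.63, y would be about 22.1268' — the premise is untested.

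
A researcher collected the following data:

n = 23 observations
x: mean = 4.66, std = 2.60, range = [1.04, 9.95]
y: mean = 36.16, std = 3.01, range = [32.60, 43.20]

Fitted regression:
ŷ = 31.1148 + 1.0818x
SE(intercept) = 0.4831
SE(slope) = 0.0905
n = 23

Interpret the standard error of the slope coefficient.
SE(β̂₁) = 0.0905 is the estimated standard deviation of the slope estimate across repeated samples; relative to β̂₁ = 1.0818 that is 8.4%, a precise estimate.

SE(β̂₁) = 0.0905 says: if we drew many samples of n = 23 from the same population and refit each time, the fitted slopes would scatter with a standard deviation of roughly 0.0905 around the true β₁.

Relative precision:
- SE / |β̂₁| = 0.0905 / 1.0818 = 8.4%
- Rule of thumb (under 20%: precise; 20% to under 50%: moderately precise; 50% or more: imprecise) → precise

Link to interval estimation: a confidence interval for β₁ is β̂₁ ± t* × 0.0905, so SE sets the half-width per unit of t*.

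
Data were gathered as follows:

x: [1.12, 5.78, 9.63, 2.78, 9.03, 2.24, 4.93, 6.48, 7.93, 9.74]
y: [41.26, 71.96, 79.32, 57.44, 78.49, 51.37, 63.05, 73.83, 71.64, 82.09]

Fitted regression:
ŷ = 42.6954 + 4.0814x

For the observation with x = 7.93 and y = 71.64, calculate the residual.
Residual = -3.4209

The residual is the difference between the actual value and the predicted value:

Residual = y - ŷ

Step 1: Calculate predicted value
ŷ = 42.6954 + 4.0814 × 7.93
ŷ = 75.0609

Step 2: Calculate residual
Residual = 71.64 - 75.0609
Residual = -3.4209

Sign check: y < ŷ, so the point is below the line and the fit overestimates here.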